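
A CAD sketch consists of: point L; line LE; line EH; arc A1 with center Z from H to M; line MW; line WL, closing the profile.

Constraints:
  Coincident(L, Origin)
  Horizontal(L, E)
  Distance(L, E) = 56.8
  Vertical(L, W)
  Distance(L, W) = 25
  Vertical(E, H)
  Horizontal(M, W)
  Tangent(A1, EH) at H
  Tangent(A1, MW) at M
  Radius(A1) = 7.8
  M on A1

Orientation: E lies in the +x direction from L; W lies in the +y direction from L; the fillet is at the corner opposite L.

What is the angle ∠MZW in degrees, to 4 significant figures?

80.96°

L is at the origin; LE is horizontal with |LE| = 56.8 and E on the +x side, so E = (56.80, 0.000). LW is vertical with |LW| = 25.0 and W on the +y side, so W = (0.000, 25.00). The virtual corner opposite L is at (56.80, 25.00). The tangent condition forces ZH to be normal to EH and the tangent condition forces ZM to be normal to MW, with radius 7.8, so the center Z sits 7.8 in from both sides at Z = (49.00, 17.20). That places the tangent points at H = (56.80, 17.20) on EH and M = (49.00, 25.00) on MW. Then cos ∠MZW = ZM·ZW / (|ZM||ZW|), giving 80.96°.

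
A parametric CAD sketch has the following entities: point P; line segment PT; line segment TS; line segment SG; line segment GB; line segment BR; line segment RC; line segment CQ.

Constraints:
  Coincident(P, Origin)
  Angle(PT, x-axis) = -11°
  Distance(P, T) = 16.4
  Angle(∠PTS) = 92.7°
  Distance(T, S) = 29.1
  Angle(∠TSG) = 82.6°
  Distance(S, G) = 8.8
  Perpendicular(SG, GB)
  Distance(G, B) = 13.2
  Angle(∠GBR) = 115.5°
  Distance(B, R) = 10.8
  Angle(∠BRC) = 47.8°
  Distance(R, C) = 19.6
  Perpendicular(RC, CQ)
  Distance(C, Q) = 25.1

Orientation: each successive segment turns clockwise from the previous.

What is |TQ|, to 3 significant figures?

33.7

P is at the origin; PT runs at -11.0° with length 16.4, so T = (16.1, -3.13). ∠PTS = 92.7° gives TS at -98.3° from the x-axis; with |TS| = 29.1, S = (11.9, -31.9). ∠TSG = 82.6° gives SG at 164° from the x-axis; with |SG| = 8.8, G = (3.43, -29.5). SG ⟂ GB, so GB runs at 74.3°; with |GB| = 13.2, B = (7.00, -16.8). ∠GBR = 115.5° gives BR at 9.80° from the x-axis; with |BR| = 10.8, R = (17.6, -15.0). ∠BRC = 47.8° gives RC at -122° from the x-axis; with |RC| = 19.6, C = (7.14, -31.5). RC ⟂ CQ, so CQ runs at 148°; with |CQ| = 25.1, Q = (-14.1, -18.1). Then |TQ| = |Q − T| = 33.7.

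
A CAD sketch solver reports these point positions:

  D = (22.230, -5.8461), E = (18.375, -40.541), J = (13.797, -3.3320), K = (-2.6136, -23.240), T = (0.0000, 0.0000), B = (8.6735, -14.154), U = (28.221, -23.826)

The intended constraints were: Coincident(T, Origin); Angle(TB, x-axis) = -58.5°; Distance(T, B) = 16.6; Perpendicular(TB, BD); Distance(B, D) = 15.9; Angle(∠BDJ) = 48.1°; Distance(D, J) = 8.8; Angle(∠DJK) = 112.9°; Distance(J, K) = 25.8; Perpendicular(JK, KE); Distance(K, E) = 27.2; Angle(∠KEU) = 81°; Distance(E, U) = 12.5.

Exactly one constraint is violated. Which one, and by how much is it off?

Distance(E, U) = 12.5 — off by 6.90.

T = (0.00, 0.00) ✓; TB at -58.50° ✓; |TB| = 16.60 ✓; ∠(TB, BD) = 90.00° ✓; |BD| = 15.90 ✓; ∠BDJ = 48.10° ✓; |DJ| = 8.800 ✓; ∠DJK = 112.9° ✓; |JK| = 25.80 ✓; ∠(JK, KE) = 90.00° ✓; |KE| = 27.20 ✓; ∠KEU = 81.00° ✓; |EU| = 19.40 ✗.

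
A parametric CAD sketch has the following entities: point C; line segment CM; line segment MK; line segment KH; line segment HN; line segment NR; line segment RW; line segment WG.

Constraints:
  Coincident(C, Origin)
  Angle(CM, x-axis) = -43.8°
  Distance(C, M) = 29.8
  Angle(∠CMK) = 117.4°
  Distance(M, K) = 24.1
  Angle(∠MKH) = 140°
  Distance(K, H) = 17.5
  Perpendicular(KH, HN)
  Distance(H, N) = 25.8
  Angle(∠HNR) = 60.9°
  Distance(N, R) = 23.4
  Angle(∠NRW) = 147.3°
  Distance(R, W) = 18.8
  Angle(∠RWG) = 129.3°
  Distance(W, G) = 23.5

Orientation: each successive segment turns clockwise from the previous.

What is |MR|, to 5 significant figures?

15.552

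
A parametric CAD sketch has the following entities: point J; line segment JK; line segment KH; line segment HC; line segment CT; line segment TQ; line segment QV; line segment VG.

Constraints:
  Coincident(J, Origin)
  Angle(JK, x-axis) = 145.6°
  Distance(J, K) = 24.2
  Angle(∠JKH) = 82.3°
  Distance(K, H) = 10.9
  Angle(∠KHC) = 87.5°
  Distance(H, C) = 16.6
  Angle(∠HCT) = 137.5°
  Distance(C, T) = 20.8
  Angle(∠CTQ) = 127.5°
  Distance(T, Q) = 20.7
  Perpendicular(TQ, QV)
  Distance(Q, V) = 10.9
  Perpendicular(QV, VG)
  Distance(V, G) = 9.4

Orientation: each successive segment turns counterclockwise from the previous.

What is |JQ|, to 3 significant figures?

28.7

∠HCT = 137.5° gives CT at 18.3° from the x-axis; with |CT| = 20.8, T = (10.0, 3.66). ∠CTQ = 127.5° gives TQ at 70.8° from the x-axis; with |TQ| = 20.7, Q = (16.8, 23.2). Then |JQ| = |Q − J| = 28.7.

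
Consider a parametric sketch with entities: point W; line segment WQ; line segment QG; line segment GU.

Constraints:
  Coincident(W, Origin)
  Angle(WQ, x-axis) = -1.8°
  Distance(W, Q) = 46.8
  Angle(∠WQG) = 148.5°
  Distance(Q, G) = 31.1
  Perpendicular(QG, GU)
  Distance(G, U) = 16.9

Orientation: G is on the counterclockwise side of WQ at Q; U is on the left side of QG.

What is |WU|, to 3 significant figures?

71.4

W is at the origin; WQ runs at -1.8° with length 46.8, so Q = 46.8·(cos -1.8°, sin -1.8°) = (46.8, -1.47). ∠WQG = 148.5°, so QG runs at -1.8° + (180° − 148.5°) = 29.7° from the x-axis; with |QG| = 31.1, G = Q + 31.1·(cos 29.7°, sin 29.7°) = (73.8, 13.9). QG is perpendicular to GU; with |GU| = 16.9 on the left of QG, U = G + 16.9·(-0.495, 0.869) = (65.4, 28.6). Then |WU| = |U − W| = 71.4.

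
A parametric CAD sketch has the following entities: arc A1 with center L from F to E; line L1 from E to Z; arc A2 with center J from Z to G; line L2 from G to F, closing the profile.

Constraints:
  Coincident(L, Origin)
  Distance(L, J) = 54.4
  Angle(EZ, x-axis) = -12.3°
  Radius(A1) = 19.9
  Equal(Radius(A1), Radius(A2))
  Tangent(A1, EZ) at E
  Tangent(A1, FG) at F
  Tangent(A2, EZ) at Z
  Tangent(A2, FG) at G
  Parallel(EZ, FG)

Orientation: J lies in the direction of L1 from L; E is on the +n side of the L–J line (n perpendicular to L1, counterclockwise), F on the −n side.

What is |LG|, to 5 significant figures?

57.926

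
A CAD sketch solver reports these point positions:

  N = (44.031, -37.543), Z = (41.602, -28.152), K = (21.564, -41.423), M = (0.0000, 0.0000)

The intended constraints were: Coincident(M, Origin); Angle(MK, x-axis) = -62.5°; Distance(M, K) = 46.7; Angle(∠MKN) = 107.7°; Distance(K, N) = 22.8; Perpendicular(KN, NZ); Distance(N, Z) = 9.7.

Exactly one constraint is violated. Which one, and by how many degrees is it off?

Perpendicular(KN, NZ) — off by 4.70°.

M = (0.00, 0.00) ✓; MK at -62.50° ✓; |MK| = 46.70 ✓; ∠MKN = 107.7° ✓; |KN| = 22.80 ✓; ∠(KN, NZ) = 94.70° ✗; |NZ| = 9.700 ✓.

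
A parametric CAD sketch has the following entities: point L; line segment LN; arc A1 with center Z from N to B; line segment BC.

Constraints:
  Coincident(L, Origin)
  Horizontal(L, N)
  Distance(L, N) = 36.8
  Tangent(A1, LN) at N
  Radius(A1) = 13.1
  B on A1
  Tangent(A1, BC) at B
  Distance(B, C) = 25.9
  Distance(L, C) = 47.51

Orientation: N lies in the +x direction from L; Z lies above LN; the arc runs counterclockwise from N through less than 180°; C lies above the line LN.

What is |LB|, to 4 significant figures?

50.86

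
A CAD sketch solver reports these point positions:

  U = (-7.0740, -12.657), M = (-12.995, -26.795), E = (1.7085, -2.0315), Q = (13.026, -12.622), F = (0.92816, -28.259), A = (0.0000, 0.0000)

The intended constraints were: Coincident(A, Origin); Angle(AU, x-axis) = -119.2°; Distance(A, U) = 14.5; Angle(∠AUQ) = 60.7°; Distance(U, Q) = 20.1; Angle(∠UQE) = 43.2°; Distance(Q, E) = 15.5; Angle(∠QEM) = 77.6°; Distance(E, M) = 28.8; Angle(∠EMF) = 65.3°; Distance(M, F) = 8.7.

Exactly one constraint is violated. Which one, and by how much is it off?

Distance(M, F) = 8.7 — off by 5.30.

A = (0.00, 0.00) ✓; AU at -119.2° ✓; |AU| = 14.50 ✓; ∠AUQ = 60.70° ✓; |UQ| = 20.10 ✓; ∠UQE = 43.20° ✓; |QE| = 15.50 ✓; ∠QEM = 77.60° ✓; |EM| = 28.80 ✓; ∠EMF = 65.30° ✓; |MF| = 14.00 ✗.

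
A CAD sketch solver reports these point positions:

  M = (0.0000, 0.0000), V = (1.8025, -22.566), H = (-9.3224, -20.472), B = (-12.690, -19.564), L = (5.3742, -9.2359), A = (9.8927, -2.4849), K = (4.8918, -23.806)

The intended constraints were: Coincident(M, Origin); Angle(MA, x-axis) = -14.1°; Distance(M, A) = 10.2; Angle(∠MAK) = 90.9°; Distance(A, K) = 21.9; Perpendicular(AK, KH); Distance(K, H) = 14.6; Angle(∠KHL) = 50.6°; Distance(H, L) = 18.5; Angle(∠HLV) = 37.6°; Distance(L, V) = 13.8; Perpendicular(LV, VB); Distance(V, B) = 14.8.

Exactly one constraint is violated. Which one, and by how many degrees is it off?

Perpendicular(LV, VB) — off by 3.30°.

M = (0.00, 0.00) ✓; MA at -14.10° ✓; |MA| = 10.20 ✓; ∠MAK = 90.90° ✓; |AK| = 21.90 ✓; ∠(AK, KH) = 90.00° ✓; |KH| = 14.60 ✓; ∠KHL = 50.60° ✓; |HL| = 18.50 ✓; ∠HLV = 37.60° ✓; |LV| = 13.80 ✓; ∠(LV, VB) = 86.70° ✗; |VB| = 14.80 ✓.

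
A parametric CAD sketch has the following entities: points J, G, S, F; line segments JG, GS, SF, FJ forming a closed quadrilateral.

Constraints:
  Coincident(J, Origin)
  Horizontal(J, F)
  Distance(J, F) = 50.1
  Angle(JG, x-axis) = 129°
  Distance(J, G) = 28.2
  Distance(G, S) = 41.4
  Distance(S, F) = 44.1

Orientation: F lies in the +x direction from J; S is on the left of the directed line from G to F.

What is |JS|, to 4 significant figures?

40.34

Checks: |GS| = 41.40 ✓; |SF| = 44.10 ✓.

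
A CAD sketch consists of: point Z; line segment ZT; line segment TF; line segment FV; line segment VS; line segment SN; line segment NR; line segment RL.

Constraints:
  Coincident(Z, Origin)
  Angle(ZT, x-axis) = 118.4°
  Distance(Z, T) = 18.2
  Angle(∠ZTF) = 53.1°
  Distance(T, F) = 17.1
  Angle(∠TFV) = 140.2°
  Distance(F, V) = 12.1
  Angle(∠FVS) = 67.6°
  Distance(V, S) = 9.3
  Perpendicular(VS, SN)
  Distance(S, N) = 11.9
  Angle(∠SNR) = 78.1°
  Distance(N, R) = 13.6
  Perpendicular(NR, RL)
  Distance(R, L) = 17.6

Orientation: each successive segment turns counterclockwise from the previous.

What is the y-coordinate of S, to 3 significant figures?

-5.55

Z is at the origin; ZT runs at 118.4° with length 18.2, so T = (-8.66, 16.0). ∠ZTF = 53.1° gives TF at -115° from the x-axis; with |TF| = 17.1, F = (-15.8, 0.474). ∠TFV = 140.2° gives FV at -74.9° from the x-axis; with |FV| = 12.1, V = (-12.6, -11.2). ∠FVS = 67.6° gives VS at 37.5° from the x-axis; with |VS| = 9.3, S = (-5.27, -5.55). So S.y = -5.55.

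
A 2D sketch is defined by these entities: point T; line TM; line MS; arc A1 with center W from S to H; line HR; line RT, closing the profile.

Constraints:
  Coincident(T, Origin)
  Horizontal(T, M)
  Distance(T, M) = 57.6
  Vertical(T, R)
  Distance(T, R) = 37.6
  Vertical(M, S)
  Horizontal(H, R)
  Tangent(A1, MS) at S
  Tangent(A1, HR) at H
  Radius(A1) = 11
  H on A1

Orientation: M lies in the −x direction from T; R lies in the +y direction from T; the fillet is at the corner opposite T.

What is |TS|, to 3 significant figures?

63.4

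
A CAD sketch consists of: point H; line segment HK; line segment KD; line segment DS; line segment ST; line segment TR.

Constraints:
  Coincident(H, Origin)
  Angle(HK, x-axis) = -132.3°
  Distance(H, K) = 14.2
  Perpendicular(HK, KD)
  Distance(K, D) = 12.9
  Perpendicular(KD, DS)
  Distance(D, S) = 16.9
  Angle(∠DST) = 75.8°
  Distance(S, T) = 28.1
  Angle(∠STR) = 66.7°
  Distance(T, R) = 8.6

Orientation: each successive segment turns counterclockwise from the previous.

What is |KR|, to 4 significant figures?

9.647

H is at the origin; HK runs at -132.3° with length 14.2, so K = (-9.557, -10.50). HK ⟂ KD, so KD runs at -42.30°; with |KD| = 12.9, D = (-0.01554, -19.18). KD is perpendicular to DS, so DS runs at 47.70°; with |DS| = 16.9, S = (11.36, -6.685). ∠DST = 75.8° gives ST at 151.9° from the x-axis; with |ST| = 28.1, T = (-13.43, 6.551). ∠STR = 66.7° gives TR at -94.80° from the x-axis; with |TR| = 8.6, R = (-14.15, -2.019). Then |KR| = |R − K| = 9.647.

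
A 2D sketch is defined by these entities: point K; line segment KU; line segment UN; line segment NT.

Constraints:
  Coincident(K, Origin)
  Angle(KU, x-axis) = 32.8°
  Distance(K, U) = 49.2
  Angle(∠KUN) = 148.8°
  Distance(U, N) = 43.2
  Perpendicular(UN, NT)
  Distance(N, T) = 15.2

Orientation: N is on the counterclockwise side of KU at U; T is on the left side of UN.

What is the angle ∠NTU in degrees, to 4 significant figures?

70.62°

∠KUN = 148.8°, so UN runs at 32.8° + (180° − 148.8°) = 64.00° from the x-axis; with |UN| = 43.2, N = U + 43.2·(cos 64.00°, sin 64.00°) = (60.29, 65.48). UN ⟂ NT; with |NT| = 15.2 on the left of UN, T = N + 15.2·(-0.8988, 0.4384) = (46.63, 72.14). Then cos ∠NTU = TN·TU / (|TN||TU|), giving 70.62°.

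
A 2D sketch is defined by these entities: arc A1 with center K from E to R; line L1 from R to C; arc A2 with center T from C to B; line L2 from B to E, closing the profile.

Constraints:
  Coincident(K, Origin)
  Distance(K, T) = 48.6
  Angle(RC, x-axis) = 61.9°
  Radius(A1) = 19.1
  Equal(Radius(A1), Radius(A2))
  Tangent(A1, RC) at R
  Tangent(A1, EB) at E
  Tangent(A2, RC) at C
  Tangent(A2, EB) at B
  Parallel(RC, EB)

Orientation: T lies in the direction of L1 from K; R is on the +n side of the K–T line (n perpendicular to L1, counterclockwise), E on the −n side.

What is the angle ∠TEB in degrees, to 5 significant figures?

21.455°

The slot axis is L1's direction at 61.9°, so u = (cos 61.9°, sin 61.9°) = (0.47101, 0.88213) and n = (−sin 61.9°, cos 61.9°) = (-0.88213, 0.47101). K is at the origin and T lies 48.6 along u from K, so T = 48.6·u = (22.891, 42.871). Tangency of A1 to both parallel lines with radius 19.1 puts R and E at K ± 19.1·n: R = (-16.849, 8.9963), E = (16.849, -8.9963). Equal radii place C and B the same way about T: C = T + 19.1·n = (6.0426, 51.868), B = T − 19.1·n = (39.740, 33.875). Then cos ∠TEB = ET·EB / (|ET||EB|), giving 21.455°.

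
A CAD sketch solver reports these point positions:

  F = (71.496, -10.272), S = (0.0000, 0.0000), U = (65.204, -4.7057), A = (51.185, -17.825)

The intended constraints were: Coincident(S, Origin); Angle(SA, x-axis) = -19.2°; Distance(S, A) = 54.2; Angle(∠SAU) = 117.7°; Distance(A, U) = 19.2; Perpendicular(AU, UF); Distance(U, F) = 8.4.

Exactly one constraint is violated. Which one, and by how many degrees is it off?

Perpendicular(AU, UF) — off by 5.40°.

S = (0.00, 0.00) ✓; SA at -19.20° ✓; |SA| = 54.20 ✓; ∠SAU = 117.7° ✓; |AU| = 19.20 ✓; ∠(AU, UF) = 84.60° ✗; |UF| = 8.401 ✓.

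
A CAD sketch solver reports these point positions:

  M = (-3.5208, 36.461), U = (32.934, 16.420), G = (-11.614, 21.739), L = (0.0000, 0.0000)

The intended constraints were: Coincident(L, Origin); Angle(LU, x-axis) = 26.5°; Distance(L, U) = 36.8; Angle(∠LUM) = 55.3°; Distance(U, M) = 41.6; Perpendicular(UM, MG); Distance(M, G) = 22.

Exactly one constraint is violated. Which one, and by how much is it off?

Distance(M, G) = 22 — off by 5.20.

L = (0.00, 0.00) ✓; LU at 26.50° ✓; |LU| = 36.80 ✓; ∠LUM = 55.30° ✓; |UM| = 41.60 ✓; ∠(UM, MG) = 90.00° ✓; |MG| = 16.80 ✗.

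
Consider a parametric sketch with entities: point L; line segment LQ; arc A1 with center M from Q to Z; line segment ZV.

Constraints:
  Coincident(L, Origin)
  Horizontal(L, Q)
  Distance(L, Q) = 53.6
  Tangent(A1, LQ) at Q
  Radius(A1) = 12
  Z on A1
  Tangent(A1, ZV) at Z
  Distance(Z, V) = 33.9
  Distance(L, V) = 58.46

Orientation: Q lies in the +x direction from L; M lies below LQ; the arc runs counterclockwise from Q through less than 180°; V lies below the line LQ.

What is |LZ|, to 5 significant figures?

43.023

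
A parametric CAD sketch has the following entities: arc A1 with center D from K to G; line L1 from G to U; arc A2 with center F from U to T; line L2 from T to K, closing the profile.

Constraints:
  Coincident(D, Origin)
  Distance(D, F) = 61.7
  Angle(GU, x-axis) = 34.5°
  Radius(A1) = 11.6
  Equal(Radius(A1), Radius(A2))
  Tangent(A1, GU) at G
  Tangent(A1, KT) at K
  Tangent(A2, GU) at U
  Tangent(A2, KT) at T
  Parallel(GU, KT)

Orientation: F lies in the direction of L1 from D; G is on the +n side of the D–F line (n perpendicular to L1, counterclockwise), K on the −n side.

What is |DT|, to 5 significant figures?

62.781

Tangency of A1 to both parallel lines with radius 11.6 puts G and K at D ± 11.6·n: G = (-6.5703, 9.5599), K = (6.5703, -9.5599). Equal radii place U and T the same way about F: U = F + 11.6·n = (44.278, 44.507), T = F − 11.6·n = (57.419, 25.387). Then |DT| = |T − D| = 62.781.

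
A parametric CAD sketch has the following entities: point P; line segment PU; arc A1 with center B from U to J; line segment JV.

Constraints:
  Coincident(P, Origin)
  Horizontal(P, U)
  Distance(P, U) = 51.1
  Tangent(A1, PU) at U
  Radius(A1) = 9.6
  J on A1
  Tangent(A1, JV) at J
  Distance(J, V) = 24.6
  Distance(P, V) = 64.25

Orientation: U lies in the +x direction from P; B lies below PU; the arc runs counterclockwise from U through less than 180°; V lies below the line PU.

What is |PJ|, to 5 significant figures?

44.664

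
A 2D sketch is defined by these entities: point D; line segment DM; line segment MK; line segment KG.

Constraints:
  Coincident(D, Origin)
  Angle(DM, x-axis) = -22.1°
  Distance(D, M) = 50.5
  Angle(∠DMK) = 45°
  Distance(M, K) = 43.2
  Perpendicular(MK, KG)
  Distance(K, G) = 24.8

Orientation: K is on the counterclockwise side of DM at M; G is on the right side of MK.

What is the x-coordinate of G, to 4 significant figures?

52.82

D is at the origin; DM runs at -22.1° with length 50.5, so M = 50.5·(cos -22.1°, sin -22.1°) = (46.79, -19.00). ∠DMK = 45.0°, so MK runs at -22.1° + (180° − 45.0°) = 112.9° from the x-axis; with |MK| = 43.2, K = M + 43.2·(cos 112.9°, sin 112.9°) = (29.98, 20.80). MK ⟂ KG; with |KG| = 24.8 on the right of MK, G = K + 24.8·(0.9212, 0.3891) = (52.82, 30.45). So G.x = 52.82.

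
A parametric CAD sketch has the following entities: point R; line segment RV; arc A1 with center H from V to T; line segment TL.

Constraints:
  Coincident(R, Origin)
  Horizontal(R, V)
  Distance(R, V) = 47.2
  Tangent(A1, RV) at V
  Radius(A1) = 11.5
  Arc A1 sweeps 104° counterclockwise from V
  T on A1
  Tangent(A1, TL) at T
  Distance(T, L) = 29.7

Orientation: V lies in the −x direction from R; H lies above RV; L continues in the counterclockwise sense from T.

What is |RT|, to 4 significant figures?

38.77

R is at the origin; RV is horizontal with |RV| = 47.2 and V on the −x side, so V = (-47.20, 0.000). Since A1 is tangent to RV there, HV ⟂ RV, so H = V + (0, 11.5) = (-47.20, 11.50). On A1, V sits at bearing -90° from H; a 104° counterclockwise sweep puts T at bearing 14°, so T = H + 11.5·(cos 14°, sin 14°) = (-36.04, 14.28). Then |RT| = |T − R| = 38.77.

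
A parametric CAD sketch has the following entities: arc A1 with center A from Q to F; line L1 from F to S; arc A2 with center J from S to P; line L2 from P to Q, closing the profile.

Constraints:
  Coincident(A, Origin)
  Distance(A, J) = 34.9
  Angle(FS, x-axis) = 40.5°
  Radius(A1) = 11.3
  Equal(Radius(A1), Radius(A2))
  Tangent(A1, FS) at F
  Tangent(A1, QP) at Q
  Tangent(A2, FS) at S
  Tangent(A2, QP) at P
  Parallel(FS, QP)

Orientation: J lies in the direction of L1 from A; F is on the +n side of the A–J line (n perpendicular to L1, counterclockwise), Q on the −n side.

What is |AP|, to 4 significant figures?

36.68

The slot axis is L1's direction at 40.5°, so u = (cos 40.5°, sin 40.5°) = (0.7604, 0.6494) and n = (−sin 40.5°, cos 40.5°) = (-0.6494, 0.7604). A is at the origin and J lies 34.9 along u from A, so J = 34.9·u = (26.54, 22.67). Tangency of A1 to both parallel lines with radius 11.3 puts F and Q at A ± 11.3·n: F = (-7.339, 8.593), Q = (7.339, -8.593). Equal radii place S and P the same way about J: S = J + 11.3·n = (19.20, 31.26), P = J − 11.3·n = (33.88, 14.07). Then |AP| = |P − A| = 36.68.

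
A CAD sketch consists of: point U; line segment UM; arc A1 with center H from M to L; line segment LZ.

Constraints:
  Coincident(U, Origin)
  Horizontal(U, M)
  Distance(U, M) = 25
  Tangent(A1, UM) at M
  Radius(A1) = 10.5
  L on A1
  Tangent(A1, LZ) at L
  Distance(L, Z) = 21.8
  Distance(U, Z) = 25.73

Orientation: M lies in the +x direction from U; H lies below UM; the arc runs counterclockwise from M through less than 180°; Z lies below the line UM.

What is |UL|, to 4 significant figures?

16.67

U is at the origin; U and M share the same y with |UM| = 25.0 and M on the +x side, so M = (25.00, 0.000). The tangent condition forces HM to be normal to UM, so H = M + (0, -10.5) = (25.00, -10.50). Since HL ⟂ LZ (tangency), |HZ| = √(10.5² + 21.8²) = 24.20 regardless of where L sits on A1. So Z lies on both circle(U, 25.73) and circle(H, 24.20); the below-UM intersection is Z = (5.698, -25.09). L is the foot of the tangent from Z: L = (15.66, -5.701).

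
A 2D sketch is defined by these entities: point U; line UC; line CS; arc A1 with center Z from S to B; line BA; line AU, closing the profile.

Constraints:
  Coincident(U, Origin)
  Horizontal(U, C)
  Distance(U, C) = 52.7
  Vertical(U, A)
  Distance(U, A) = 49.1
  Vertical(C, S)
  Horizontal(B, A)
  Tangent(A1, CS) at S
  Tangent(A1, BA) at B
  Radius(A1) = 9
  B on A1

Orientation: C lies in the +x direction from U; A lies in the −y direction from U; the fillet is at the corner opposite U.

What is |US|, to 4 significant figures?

66.22

The virtual corner opposite U is at (52.70, -49.10). Since A1 is tangent to CS there, ZS ⟂ CS and the tangent condition forces ZB to be normal to BA, with radius 9.0, so the center Z sits 9.0 in from both sides at Z = (43.70, -40.10). That places the tangent points at S = (52.70, -40.10) on CS and B = (43.70, -49.10) on BA. Then |US| = |S − U| = 66.22.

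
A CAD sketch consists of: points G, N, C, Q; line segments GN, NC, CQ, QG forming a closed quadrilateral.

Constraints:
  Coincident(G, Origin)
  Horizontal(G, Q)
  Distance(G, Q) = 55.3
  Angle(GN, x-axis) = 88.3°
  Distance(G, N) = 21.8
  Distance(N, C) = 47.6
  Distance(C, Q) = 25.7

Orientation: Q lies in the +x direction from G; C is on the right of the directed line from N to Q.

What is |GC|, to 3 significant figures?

35.6

Checks: G = (0.00, 0.00) ✓; |NC| = 47.60 ✓; |CQ| = 25.70 ✓.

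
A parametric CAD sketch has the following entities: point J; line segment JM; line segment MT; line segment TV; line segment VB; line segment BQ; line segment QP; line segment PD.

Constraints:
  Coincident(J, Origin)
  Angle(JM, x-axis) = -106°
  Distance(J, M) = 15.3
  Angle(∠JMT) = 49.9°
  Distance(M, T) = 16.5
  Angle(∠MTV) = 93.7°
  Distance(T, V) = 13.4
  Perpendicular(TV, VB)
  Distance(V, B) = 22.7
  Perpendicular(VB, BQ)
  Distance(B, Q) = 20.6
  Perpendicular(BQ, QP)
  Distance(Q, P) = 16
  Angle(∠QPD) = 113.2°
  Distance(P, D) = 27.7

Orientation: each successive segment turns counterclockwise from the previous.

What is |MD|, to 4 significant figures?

28.30

The perpendicularity gives QP at right angles to BQ, so QP runs at 20.40°; with |QP| = 16.0, P = (7.074, -17.05). ∠QPD = 113.2° gives PD at 87.20° from the x-axis; with |PD| = 27.7, D = (8.428, 10.61). Then |MD| = |D − M| = 28.30.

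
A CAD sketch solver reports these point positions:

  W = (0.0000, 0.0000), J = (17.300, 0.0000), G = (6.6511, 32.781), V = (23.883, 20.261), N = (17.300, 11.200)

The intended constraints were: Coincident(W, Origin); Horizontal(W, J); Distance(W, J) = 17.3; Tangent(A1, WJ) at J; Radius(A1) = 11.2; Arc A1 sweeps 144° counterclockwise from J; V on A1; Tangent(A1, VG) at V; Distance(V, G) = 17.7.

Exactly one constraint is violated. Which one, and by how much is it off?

Distance(V, G) = 17.7 — off by 3.60.

W = (0.00, 0.00) ✓; W.y = 0.00, J.y = 0.00 ✓; |WJ| = 17.30 ✓; ∠(NJ, JW) = 90.00° ✓; |NJ| = 11.20 ✓; bearing(N→V) − bearing(N→J) = 144.0° ✓; |NV| = 11.20 ✓; ∠(NV, VG) = 90.00° ✓; |VG| = 21.30 ✗.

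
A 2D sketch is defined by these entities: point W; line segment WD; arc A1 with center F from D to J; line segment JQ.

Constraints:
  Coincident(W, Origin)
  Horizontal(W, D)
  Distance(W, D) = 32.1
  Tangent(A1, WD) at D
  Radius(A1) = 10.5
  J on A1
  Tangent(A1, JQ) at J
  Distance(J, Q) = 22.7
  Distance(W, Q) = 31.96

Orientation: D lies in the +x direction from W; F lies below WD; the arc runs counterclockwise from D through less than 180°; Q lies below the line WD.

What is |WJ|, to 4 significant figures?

23.28

W is at the origin; WD is horizontal with |WD| = 32.1 and D on the +x side, so D = (32.10, 0.000). Tangency of A1 to WD means the radius FD is perpendicular to WD, so F = D + (0, -10.5) = (32.10, -10.50). Since FJ ⟂ JQ (tangency), |FQ| = √(10.5² + 22.7²) = 25.01 regardless of where J sits on A1. So Q lies on both circle(W, 31.96) and circle(F, 25.01); the below-WD intersection is Q = (14.64, -28.41). J is the foot of the tangent from Q: J = (22.20, -7.004).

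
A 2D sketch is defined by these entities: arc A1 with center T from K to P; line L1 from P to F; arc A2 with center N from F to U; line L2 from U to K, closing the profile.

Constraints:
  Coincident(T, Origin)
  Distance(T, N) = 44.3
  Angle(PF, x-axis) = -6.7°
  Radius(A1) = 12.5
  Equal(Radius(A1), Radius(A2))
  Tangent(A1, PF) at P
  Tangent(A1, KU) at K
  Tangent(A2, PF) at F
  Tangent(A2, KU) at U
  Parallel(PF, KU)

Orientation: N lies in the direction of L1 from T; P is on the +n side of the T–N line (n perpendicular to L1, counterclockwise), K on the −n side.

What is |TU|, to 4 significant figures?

46.03

The slot axis is L1's direction at -6.7°, so u = (cos -6.7°, sin -6.7°) = (0.9932, -0.1167) and n = (−sin -6.7°, cos -6.7°) = (0.1167, 0.9932). T is at the origin and N lies 44.3 along u from T, so N = 44.3·u = (44.00, -5.169). Tangency of A1 to both parallel lines with radius 12.5 puts P and K at T ± 12.5·n: P = (1.458, 12.41), K = (-1.458, -12.41). Equal radii place F and U the same way about N: F = N + 12.5·n = (45.46, 7.246), U = N − 12.5·n = (42.54, -17.58). Then |TU| = |U − T| = 46.03.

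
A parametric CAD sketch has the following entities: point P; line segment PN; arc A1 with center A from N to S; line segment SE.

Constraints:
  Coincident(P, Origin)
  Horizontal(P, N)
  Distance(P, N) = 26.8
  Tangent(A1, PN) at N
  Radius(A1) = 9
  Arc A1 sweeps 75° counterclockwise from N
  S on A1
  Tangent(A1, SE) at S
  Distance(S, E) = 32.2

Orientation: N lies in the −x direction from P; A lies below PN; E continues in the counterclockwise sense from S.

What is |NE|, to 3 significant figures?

41.4

P is at the origin; P and N share the same y with |PN| = 26.8 and N on the −x side, so N = (-26.8, 0.00). Since A1 is tangent to PN there, AN ⟂ PN, so A = N + (0, -9) = (-26.8, -9.00). On A1, N sits at bearing 90° from A; a 75° counterclockwise sweep puts S at bearing 165°, so S = A + 9.0·(cos 165°, sin 165°) = (-35.5, -6.67). Since A1 is tangent to SE there, AS ⟂ SE, so SE runs along (−sin 165°, cos 165°); with |SE| = 32.2, E = (-43.8, -37.8). Then |NE| = |E − N| = 41.4.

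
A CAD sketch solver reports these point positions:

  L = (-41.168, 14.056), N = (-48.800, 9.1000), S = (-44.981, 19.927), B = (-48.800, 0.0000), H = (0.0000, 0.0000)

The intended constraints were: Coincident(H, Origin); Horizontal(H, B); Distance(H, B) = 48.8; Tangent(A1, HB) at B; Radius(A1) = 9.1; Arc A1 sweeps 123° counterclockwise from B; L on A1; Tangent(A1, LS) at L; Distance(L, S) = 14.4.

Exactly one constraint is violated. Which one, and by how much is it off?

Distance(L, S) = 14.4 — off by 7.40.

H = (0.00, 0.00) ✓; H.y = 0.00, B.y = 0.00 ✓; |HB| = 48.80 ✓; ∠(NB, BH) = 90.00° ✓; |NB| = 9.100 ✓; bearing(N→L) − bearing(N→B) = 123.0° ✓; |NL| = 9.100 ✓; ∠(NL, LS) = 90.00° ✓; |LS| = 7.001 ✗.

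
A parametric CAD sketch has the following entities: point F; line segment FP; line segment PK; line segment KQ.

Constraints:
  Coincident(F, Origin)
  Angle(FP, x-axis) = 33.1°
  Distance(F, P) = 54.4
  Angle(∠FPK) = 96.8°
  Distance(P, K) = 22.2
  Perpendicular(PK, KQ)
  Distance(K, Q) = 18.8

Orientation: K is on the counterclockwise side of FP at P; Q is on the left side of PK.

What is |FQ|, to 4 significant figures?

45.39

F is at the origin; FP runs at 33.1° with length 54.4, so P = 54.4·(cos 33.1°, sin 33.1°) = (45.57, 29.71). ∠FPK = 96.8°, so PK runs at 33.1° + (180° − 96.8°) = 116.3° from the x-axis; with |PK| = 22.2, K = P + 22.2·(cos 116.3°, sin 116.3°) = (35.74, 49.61). The perpendicularity gives KQ at right angles to PK; with |KQ| = 18.8 on the left of PK, Q = K + 18.8·(-0.8965, -0.4431) = (18.88, 41.28). Then |FQ| = |Q − F| = 45.39.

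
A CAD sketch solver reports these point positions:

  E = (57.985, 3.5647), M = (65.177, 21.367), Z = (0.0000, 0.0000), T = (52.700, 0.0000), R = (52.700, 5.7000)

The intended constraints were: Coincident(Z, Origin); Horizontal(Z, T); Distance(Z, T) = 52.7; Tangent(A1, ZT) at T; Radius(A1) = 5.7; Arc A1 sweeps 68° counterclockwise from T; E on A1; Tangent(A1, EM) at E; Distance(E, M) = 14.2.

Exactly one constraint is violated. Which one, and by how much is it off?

Distance(E, M) = 14.2 — off by 5.00.

Z = (0.00, 0.00) ✓; Z.y = 0.00, T.y = 0.00 ✓; |ZT| = 52.70 ✓; ∠(RT, TZ) = 90.00° ✓; |RT| = 5.700 ✓; bearing(R→E) − bearing(R→T) = 68.00° ✓; |RE| = 5.700 ✓; ∠(RE, EM) = 90.00° ✓; |EM| = 19.20 ✗.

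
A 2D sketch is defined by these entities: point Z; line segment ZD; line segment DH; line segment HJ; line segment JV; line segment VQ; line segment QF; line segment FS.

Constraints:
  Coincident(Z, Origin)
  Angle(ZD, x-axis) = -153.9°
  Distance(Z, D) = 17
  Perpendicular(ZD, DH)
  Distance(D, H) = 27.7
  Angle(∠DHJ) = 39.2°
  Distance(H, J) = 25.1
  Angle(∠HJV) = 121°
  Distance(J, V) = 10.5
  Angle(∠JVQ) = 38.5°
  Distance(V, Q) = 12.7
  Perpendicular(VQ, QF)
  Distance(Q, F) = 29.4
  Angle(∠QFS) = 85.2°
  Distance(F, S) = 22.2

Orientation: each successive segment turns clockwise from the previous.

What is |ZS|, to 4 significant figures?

24.48

Z is at the origin; ZD runs at -153.9° with length 17.0, so D = (-15.27, -7.479). ZD ⟂ DH, so DH runs at 116.1°; with |DH| = 27.7, H = (-27.45, 17.40). ∠DHJ = 39.2° gives HJ at -24.70° from the x-axis; with |HJ| = 25.1, J = (-4.649, 6.908). ∠HJV = 121.0° gives JV at -83.70° from the x-axis; with |JV| = 10.5, V = (-3.497, -3.529). ∠JVQ = 38.5° gives VQ at 134.8° from the x-axis; with |VQ| = 12.7, Q = (-12.45, 5.483). VQ is perpendicular to QF, so QF runs at 44.80°; with |QF| = 29.4, F = (8.416, 26.20). ∠QFS = 85.2° gives FS at -50.00° from the x-axis; with |FS| = 22.2, S = (22.69, 9.193). Then |ZS| = |S − Z| = 24.48.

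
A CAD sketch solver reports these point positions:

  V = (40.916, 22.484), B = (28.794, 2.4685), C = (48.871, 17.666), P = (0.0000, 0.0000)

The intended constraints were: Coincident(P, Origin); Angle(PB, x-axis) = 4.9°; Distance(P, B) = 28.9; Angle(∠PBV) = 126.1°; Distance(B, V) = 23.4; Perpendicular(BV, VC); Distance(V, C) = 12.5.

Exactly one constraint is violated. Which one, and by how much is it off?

Distance(V, C) = 12.5 — off by 3.20.

P = (0.00, 0.00) ✓; PB at 4.900° ✓; |PB| = 28.90 ✓; ∠PBV = 126.1° ✓; |BV| = 23.40 ✓; ∠(BV, VC) = 90.00° ✓; |VC| = 9.300 ✗.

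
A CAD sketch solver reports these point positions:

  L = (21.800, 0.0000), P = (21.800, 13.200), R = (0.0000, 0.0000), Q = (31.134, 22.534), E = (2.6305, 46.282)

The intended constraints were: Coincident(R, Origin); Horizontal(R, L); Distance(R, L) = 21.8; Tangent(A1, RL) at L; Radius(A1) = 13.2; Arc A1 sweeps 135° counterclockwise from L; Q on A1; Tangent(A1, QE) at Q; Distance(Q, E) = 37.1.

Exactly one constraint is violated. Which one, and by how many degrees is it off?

Tangent(A1, QE) at Q — off by 5.20°.

R = (0.00, 0.00) ✓; R.y = 0.00, L.y = 0.00 ✓; |RL| = 21.80 ✓; ∠(PL, LR) = 90.00° ✓; |PL| = 13.20 ✓; bearing(P→Q) − bearing(P→L) = 135.0° ✓; |PQ| = 13.20 ✓; ∠(PQ, QE) = 84.80° ✗; |QE| = 37.10 ✓.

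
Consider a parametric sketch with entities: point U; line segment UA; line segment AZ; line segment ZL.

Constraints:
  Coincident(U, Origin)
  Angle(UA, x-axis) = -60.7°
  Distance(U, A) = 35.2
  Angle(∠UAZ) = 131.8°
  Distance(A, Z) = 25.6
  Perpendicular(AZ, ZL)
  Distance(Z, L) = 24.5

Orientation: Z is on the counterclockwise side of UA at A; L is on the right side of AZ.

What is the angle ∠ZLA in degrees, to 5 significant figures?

46.258°

∠UAZ = 131.8°, so AZ runs at -60.7° + (180° − 131.8°) = -12.500° from the x-axis; with |AZ| = 25.6, Z = A + 25.6·(cos -12.500°, sin -12.500°) = (42.219, -36.238). AZ ⟂ ZL; with |ZL| = 24.5 on the right of AZ, L = Z + 24.5·(-0.21644, -0.97630) = (36.917, -60.157). Then cos ∠ZLA = LZ·LA / (|LZ||LA|), giving 46.258°.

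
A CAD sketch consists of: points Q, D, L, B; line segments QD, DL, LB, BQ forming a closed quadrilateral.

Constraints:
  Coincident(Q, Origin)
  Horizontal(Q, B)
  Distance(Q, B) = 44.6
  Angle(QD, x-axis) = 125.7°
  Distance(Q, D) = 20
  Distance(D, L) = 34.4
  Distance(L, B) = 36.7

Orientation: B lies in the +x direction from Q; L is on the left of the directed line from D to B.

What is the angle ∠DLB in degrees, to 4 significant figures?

110.9°

Checks: |DL| = 34.40 ✓; |LB| = 36.70 ✓.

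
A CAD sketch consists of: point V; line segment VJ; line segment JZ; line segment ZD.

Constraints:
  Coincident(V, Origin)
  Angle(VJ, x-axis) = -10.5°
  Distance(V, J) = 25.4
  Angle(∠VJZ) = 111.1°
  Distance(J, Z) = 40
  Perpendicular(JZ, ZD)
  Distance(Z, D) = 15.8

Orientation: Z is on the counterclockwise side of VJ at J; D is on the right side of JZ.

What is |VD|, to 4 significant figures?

63.05

V is at the origin; VJ runs at -10.5° with length 25.4, so J = 25.4·(cos -10.5°, sin -10.5°) = (24.97, -4.629). ∠VJZ = 111.1°, so JZ runs at -10.5° + (180° − 111.1°) = 58.40° from the x-axis; with |JZ| = 40.0, Z = J + 40.0·(cos 58.40°, sin 58.40°) = (45.93, 29.44). The perpendicularity gives ZD at right angles to JZ; with |ZD| = 15.8 on the right of JZ, D = Z + 15.8·(0.8517, -0.5240) = (59.39, 21.16). Then |VD| = |D − V| = 63.05.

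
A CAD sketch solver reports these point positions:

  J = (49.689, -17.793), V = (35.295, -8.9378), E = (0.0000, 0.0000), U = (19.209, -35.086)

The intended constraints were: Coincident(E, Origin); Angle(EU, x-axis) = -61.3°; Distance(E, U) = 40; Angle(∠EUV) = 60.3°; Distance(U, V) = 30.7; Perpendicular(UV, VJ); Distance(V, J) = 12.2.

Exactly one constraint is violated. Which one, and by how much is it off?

Distance(V, J) = 12.2 — off by 4.70.

E = (0.00, 0.00) ✓; EU at -61.30° ✓; |EU| = 40.00 ✓; ∠EUV = 60.30° ✓; |UV| = 30.70 ✓; ∠(UV, VJ) = 90.00° ✓; |VJ| = 16.90 ✗.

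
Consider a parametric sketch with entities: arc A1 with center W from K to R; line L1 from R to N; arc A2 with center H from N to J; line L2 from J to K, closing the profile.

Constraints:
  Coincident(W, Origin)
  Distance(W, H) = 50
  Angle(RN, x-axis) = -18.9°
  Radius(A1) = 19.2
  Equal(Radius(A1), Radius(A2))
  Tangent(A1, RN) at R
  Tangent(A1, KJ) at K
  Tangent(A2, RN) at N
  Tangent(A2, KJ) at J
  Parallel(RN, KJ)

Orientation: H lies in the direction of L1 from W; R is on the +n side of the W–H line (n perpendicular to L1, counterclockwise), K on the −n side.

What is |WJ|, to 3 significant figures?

53.6

The slot axis is L1's direction at -18.9°, so u = (cos -18.9°, sin -18.9°) = (0.946, -0.324) and n = (−sin -18.9°, cos -18.9°) = (0.324, 0.946). W is at the origin and H lies 50.0 along u from W, so H = 50.0·u = (47.3, -16.2). Tangency of A1 to both parallel lines with radius 19.2 puts R and K at W ± 19.2·n: R = (6.22, 18.2), K = (-6.22, -18.2). Equal radii place N and J the same way about H: N = H + 19.2·n = (53.5, 1.97), J = H − 19.2·n = (41.1, -34.4). Then |WJ| = |J − W| = 53.6.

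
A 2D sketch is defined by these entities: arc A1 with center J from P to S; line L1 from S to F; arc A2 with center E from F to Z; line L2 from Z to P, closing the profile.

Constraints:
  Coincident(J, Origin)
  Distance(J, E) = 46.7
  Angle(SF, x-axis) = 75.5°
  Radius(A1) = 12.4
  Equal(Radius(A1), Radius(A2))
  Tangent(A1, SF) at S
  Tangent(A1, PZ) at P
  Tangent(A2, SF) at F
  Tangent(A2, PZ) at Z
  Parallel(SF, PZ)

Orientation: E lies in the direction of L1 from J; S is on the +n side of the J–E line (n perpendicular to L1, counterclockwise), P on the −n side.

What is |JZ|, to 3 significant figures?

48.3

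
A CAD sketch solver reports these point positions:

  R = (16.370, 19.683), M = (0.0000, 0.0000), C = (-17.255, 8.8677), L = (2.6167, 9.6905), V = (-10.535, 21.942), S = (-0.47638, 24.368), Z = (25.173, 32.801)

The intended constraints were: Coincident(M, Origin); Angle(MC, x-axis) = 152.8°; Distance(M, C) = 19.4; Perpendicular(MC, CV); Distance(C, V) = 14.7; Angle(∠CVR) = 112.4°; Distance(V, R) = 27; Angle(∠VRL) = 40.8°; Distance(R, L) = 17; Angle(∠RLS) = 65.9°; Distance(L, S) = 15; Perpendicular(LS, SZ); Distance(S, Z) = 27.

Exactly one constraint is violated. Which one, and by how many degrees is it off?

Perpendicular(LS, SZ) — off by 6.30°.

M = (0.00, 0.00) ✓; MC at 152.8° ✓; |MC| = 19.40 ✓; ∠(MC, CV) = 90.00° ✓; |CV| = 14.70 ✓; ∠CVR = 112.4° ✓; |VR| = 27.00 ✓; ∠VRL = 40.80° ✓; |RL| = 17.00 ✓; ∠RLS = 65.90° ✓; |LS| = 15.00 ✓; ∠(LS, SZ) = 83.70° ✗; |SZ| = 27.00 ✓.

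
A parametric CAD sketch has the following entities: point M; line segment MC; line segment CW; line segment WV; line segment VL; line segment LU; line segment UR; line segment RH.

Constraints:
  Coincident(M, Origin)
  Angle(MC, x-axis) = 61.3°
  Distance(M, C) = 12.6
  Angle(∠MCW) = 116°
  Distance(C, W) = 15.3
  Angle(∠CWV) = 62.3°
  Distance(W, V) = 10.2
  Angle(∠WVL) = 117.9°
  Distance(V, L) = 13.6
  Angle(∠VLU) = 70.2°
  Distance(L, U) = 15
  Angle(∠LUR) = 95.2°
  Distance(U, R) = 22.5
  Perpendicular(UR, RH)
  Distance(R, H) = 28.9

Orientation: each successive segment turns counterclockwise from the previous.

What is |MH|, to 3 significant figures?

28.0

M is at the origin; MC runs at 61.3° with length 12.6, so C = (6.05, 11.1). ∠MCW = 116.0° gives CW at 125° from the x-axis; with |CW| = 15.3, W = (-2.79, 23.5). ∠CWV = 62.3° gives WV at -117° from the x-axis; with |WV| = 10.2, V = (-7.42, 14.5). ∠WVL = 117.9° gives VL at -54.9° from the x-axis; with |VL| = 13.6, L = (0.399, 3.32). ∠VLU = 70.2° gives LU at 54.9° from the x-axis; with |LU| = 15.0, U = (9.02, 15.6). ∠LUR = 95.2° gives UR at 140° from the x-axis; with |UR| = 22.5, R = (-8.14, 30.1). UR is perpendicular to RH, so RH runs at -130°; with |RH| = 28.9, H = (-26.8, 8.11). Then |MH| = |H − M| = 28.0.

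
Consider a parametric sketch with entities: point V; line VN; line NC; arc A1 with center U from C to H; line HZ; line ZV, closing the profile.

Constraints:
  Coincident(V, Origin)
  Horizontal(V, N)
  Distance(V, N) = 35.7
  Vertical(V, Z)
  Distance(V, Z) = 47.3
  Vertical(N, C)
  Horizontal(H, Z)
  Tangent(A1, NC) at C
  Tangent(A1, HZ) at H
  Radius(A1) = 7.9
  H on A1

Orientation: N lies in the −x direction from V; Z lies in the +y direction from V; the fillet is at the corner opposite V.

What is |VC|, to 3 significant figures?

53.2

V is at the origin; VN is horizontal with |VN| = 35.7 and N on the −x side, so N = (-35.7, 0.00). VZ is vertical with |VZ| = 47.3 and Z on the +y side, so Z = (0.00, 47.3). The virtual corner opposite V is at (-35.7, 47.3). A1 meets NC tangentially, so UC is at right angles to NC and A1 meets HZ tangentially, so UH is at right angles to HZ, with radius 7.9, so the center U sits 7.9 in from both sides at U = (-27.8, 39.4). That places the tangent points at C = (-35.7, 39.4) on NC and H = (-27.8, 47.3) on HZ. Then |VC| = |C − V| = 53.2.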